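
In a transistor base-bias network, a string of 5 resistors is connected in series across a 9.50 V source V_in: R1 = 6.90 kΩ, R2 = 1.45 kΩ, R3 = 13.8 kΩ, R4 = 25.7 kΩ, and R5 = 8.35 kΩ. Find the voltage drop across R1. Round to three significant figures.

V ≈ 1.17 V

ΣR = 6.90 + 1.45 + 13.8 + 25.7 + 8.35 = 56.20 kΩ.
V = V_in · R/ΣR = 9.50 × 0.1228 = 1.166 V.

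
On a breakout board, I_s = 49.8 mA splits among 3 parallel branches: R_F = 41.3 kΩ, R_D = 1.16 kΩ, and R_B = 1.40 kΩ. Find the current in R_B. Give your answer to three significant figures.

I ≈ 22.2 mA

ΣG = 1/41.3 + 1/1.16 + 1/1.40 = 1.601.
Current divider: I(R_B) = I_s · G_k/ΣG = 49.8 × (0.7143/1.601) = 49.8 × 0.4463 = 22.22 mA.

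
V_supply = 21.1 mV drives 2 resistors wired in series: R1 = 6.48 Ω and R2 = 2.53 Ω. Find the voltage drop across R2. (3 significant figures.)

Series total: ΣR = 6.48 + 2.53 = 9.010 Ω.
V = V_supply · R/ΣR = 21.1 × 0.2808 = 5.925 mV.

V ≈ 5.92 mV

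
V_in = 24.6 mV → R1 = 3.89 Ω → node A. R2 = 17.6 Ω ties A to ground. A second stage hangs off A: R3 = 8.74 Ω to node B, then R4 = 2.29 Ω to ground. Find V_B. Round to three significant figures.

The second stage (R3 + R4 = 11.03 Ω) loads node A in parallel with R2.
R2 ‖ (R3+R4) = 6.781 Ω.
V_A = 24.6 × 6.781/(3.89 + 6.781) = 15.63 mV.
V_B = V_A × 0.2076 = 3.245 mV.

V_B ≈ 3.25 mV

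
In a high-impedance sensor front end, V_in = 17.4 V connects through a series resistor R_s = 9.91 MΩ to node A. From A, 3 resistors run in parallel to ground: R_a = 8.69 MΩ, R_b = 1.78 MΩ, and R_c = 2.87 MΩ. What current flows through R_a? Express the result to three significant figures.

I ≈ 0.179 µA

Equivalent of the parallel group: R_p = 0.9753 MΩ.
V_A = 17.4 × 0.9753/10.89 = 1.559 V.
Branch current I = V_A/R_a = 1.559/8.69 = 0.1794 µA.
(Check via current divider: I_total = 1.598 µA; share G_k/ΣG = 0.1122 → same result.)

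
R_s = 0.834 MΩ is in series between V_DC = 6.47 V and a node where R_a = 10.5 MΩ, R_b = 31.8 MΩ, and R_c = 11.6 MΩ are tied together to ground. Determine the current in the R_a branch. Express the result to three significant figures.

I ≈ 0.523 µA

Parallel bank: R_p = 1/(1/10.5 + 1/31.8 + 1/11.6) = 4.697 MΩ.
Node voltage V_A = V_DC · R_p/(R_s + R_p) = 6.47 × 0.8492 = 5.494 V.
I(R_a) = V_A / R_a = 5.494/10.5 = 0.5233 µA.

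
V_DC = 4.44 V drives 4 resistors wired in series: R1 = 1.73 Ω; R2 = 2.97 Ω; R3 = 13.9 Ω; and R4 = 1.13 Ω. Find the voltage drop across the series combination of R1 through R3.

V ≈ 4.19 V

ΣR = 1.73 + 2.97 + 13.9 + 1.13 = 19.73 Ω.
R_{R1..R3} = 1.73 + 2.97 + 13.9 = 18.60 Ω.
By the voltage-divider rule, V = 4.44 × 18.60/19.73 = 4.186 V.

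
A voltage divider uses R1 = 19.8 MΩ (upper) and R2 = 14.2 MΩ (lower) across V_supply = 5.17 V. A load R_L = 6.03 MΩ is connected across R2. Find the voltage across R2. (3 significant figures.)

R2 ‖ R_L = (14.2 × 6.03)/(14.2 + 6.03) = 4.233 MΩ.
Then V_out = V_supply · R2'/(R1 + R2') = 5.17 × 4.233/24.03 = 0.9105 V.

V_out ≈ 0.911 V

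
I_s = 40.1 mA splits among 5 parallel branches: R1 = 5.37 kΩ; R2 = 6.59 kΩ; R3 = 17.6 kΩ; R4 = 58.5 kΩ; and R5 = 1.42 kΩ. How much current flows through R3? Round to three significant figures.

Total conductance ΣG = 1/5.37 + 1/6.59 + 1/17.6 + 1/58.5 + 1/1.42 = 1.116 (units of 1/kΩ).
R3 takes the fraction G_k/ΣG = 0.05682/1.116 = 0.05091, so I = 40.1 × 0.05091 = 2.041 mA.

I ≈ 2.04 mA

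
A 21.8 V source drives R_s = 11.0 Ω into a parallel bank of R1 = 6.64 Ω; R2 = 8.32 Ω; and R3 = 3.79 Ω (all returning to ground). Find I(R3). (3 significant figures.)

Parallel bank: R_p = 1/(1/6.64 + 1/8.32 + 1/3.79) = 1.870 Ω.
Node voltage V_A = V_CC · R_p/(R_s + R_p) = 21.8 × 0.1453 = 3.168 V.
Branch current I = V_A/R3 = 3.168/3.79 = 0.8359 A.

I ≈ 0.836 A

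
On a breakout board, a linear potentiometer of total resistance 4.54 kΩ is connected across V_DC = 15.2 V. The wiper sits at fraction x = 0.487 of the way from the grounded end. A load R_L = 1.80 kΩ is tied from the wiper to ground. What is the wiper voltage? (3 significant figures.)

Split the track: R_lower = x·R_p = 2.211 kΩ, R_upper = (1−x)·R_p = 2.329 kΩ.
Lower segment in parallel with the load: 2.211 ‖ 1.80 = 0.9922 kΩ.
V_out = 15.2 × 0.9922/(2.329 + 0.9922) = 4.541 V.

V_out ≈ 4.54 V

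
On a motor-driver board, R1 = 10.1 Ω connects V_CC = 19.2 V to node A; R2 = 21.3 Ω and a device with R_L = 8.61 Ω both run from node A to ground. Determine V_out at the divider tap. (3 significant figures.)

V_out ≈ 7.25 V

The load sits in parallel with R2, giving an effective lower resistance R2' = R2·R_L/(R2+R_L) = 6.131 Ω.
Now apply the divider: V_out = 19.2 × 0.3778 = 7.253 V.
(Unloaded it would be 13.0 V; the load pulls it down.)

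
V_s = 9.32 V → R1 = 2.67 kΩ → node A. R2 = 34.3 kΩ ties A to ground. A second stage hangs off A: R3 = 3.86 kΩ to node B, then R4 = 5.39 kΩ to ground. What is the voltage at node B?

V_B ≈ 3.97 V

Node A sees R2 in parallel with the series input of stage 2, R3 + R4 = 9.250 kΩ.
R2 ‖ (R3+R4) = 7.285 kΩ.
First divider: V_A = V_s · 7.285/(2.67 + 7.285) = 6.820 V.
V_B = V_A × 0.5827 = 3.974 V.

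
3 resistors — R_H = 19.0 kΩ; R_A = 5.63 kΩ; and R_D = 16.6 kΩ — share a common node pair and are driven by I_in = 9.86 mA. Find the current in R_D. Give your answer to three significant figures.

I ≈ 2.04 mA

Total conductance ΣG = 1/19.0 + 1/5.63 + 1/16.6 = 0.2905 (units of 1/kΩ).
By the current-divider rule, I = I_in · G_k/ΣG = 9.86 × 0.2074 = 2.045 mA.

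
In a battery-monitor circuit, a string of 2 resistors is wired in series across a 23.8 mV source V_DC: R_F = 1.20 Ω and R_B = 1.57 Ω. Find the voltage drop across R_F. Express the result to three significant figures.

Total series resistance ΣR = 1.20 + 1.57 = 2.770 Ω.
By the voltage-divider rule, V = 23.8 × 1.200/2.770 = 10.31 mV.

V ≈ 10.3 mV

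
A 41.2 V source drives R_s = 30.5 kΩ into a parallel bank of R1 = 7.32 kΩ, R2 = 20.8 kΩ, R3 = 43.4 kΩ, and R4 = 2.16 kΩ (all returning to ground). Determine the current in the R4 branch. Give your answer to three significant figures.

Equivalent of the parallel group: R_p = 1.491 kΩ.
Node voltage V_A = V_supply · R_p/(R_s + R_p) = 41.2 × 0.04661 = 1.920 V.
I(R4) = V_A / R4 = 1.920/2.16 = 0.8890 mA.
(Equivalently: I_total = 1.288 mA, then current-divider fraction G_k/ΣG = 0.6903.)

I ≈ 0.889 mA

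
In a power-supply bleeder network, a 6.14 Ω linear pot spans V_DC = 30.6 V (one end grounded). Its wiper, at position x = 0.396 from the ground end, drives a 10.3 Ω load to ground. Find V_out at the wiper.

Lower segment x·R_p = 2.431 Ω; upper segment (1−x)·R_p = 3.709 Ω.
R_L loads the lower segment: effective lower R = 1.967 Ω.
V_out = 30.6 × 1.967/(3.709 + 1.967) = 10.61 V.

V_out ≈ 10.6 V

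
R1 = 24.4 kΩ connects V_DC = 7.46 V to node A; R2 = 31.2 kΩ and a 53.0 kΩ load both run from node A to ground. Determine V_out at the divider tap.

First combine the lower leg with the load: R2 ‖ R_L = 19.64 kΩ.
Then V_out = V_DC · R2'/(R1 + R2') = 7.46 × 19.64/44.04 = 3.327 V.
(Unloaded it would be 4.19 V; the load pulls it down.)

V_out ≈ 3.33 V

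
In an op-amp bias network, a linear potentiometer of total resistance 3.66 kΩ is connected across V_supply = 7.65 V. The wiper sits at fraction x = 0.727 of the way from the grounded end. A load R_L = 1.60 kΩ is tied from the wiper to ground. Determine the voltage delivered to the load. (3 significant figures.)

V_out ≈ 3.82 V

The pot divides into 0.9992 kΩ above the wiper and 2.661 kΩ below.
(x·R_p) ‖ R_L = 0.9992 kΩ.
Then V_out = V_supply · 0.9992/(0.9992 + 0.9992) = 3.825 V.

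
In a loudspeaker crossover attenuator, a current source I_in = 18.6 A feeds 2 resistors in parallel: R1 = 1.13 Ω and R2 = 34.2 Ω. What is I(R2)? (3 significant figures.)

I ≈ 0.595 A

For two parallel branches, I_k = I_in · (other R)/(sum of R).
I(R2) = 18.6 × 1.13/(1.13 + 34.2) = 18.6 × 0.03198 = 0.5949 A.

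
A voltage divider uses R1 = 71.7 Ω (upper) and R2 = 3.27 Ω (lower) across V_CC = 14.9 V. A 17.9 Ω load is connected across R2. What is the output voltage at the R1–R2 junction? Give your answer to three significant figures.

V_out ≈ 0.553 V

R2 ‖ R_L = (3.27 × 17.9)/(3.27 + 17.9) = 2.765 Ω.
Then V_out = V_CC · R2'/(R1 + R2') = 14.9 × 2.765/74.46 = 0.5532 V.
(Unloaded it would be 0.650 V; the load pulls it down.)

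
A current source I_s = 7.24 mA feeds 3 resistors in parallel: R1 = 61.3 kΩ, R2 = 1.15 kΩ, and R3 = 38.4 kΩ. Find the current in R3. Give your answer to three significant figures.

Conductances: ΣG = 1/61.3 + 1/1.15 + 1/38.4 = 0.9119 (1/kΩ).
R3 takes the fraction G_k/ΣG = 0.02604/0.9119 = 0.02856, so I = 7.24 × 0.02856 = 0.2068 mA.

I ≈ 0.207 mA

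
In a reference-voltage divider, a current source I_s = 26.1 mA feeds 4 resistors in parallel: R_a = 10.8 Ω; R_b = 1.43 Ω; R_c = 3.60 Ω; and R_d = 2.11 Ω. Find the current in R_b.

I ≈ 11.8 mA

ΣG = 1/10.8 + 1/1.43 + 1/3.60 + 1/2.11 = 1.544.
By the current-divider rule, I = I_s · G_k/ΣG = 26.1 × 0.4530 = 11.82 mA.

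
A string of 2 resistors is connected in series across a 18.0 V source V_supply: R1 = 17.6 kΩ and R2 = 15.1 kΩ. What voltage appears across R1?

Total series resistance ΣR = 17.6 + 15.1 = 32.70 kΩ.
By the voltage-divider rule, V = 18.0 × 17.60/32.70 = 9.688 V.

V ≈ 9.69 V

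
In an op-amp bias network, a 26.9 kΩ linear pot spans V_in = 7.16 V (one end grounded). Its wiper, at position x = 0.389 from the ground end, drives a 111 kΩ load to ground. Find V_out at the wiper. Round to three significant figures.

The pot divides into 16.44 kΩ above the wiper and 10.46 kΩ below.
Lower segment in parallel with the load: 10.46 ‖ 111 = 9.563 kΩ.
Loaded-divider output: V_out = 7.16 × 0.3678 = 2.634 V.

V_out ≈ 2.63 V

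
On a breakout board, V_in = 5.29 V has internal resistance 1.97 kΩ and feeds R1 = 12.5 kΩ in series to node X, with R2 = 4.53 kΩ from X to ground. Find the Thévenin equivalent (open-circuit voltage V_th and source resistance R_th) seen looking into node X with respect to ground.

V_th ≈ 1.26 V, R_th ≈ 3.45 kΩ

R1' = 1.97 + 12.5 = 14.47 kΩ (source resistance + R1).
With X open, the divider is unloaded: V_th = 5.29 × 4.53/19.00 = 1.261 V.
With V_in suppressed (replaced by a short), R_th = R1' ‖ R2 = (14.47 × 4.53)/(14.47 + 4.53) = 3.450 kΩ.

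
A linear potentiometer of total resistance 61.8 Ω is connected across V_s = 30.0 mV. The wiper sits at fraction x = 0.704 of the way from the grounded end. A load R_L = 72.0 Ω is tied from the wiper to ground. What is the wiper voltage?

Split the track: R_lower = x·R_p = 43.51 Ω, R_upper = (1−x)·R_p = 18.29 Ω.
R_L loads the lower segment: effective lower R = 27.12 Ω.
V_out = 30.0 × 27.12/(18.29 + 27.12) = 17.92 mV.
(Unloaded: V_out = x·V_s = 21.1 mV.)

V_out ≈ 17.9 mV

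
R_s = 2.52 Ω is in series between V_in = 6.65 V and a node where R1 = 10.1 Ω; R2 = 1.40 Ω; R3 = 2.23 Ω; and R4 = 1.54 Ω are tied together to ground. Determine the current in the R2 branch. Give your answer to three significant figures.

Equivalent of the parallel group: R_p = 0.5233 Ω.
V_A = 6.65 × 0.5233/3.043 = 1.143 V.
I(R2) = V_A / R2 = 1.143/1.40 = 0.8167 A.

I ≈ 0.817 A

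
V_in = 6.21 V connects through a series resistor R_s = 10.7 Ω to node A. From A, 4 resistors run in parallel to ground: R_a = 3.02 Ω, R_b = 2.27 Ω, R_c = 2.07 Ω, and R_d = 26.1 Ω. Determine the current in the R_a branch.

Combine the parallel branches: R_p = (1/3.02 + 1/2.27 + 1/2.07 + 1/26.1)⁻¹ = 0.7734 Ω.
Node voltage V_A = V_in · R_p/(R_s + R_p) = 6.21 × 0.06740 = 0.4186 V.
Branch current I = V_A/R_a = 0.4186/3.02 = 0.1386 A.
(Check via current divider: I_total = 0.5413 A; share G_k/ΣG = 0.2561 → same result.)

I ≈ 0.139 A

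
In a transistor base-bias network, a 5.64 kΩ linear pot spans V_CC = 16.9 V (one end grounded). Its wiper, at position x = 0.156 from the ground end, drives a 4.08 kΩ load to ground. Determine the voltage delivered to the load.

Split the track: R_lower = x·R_p = 0.8798 kΩ, R_upper = (1−x)·R_p = 4.760 kΩ.
(x·R_p) ‖ R_L = 0.7238 kΩ.
Loaded-divider output: V_out = 16.9 × 0.1320 = 2.230 V.

V_out ≈ 2.23 V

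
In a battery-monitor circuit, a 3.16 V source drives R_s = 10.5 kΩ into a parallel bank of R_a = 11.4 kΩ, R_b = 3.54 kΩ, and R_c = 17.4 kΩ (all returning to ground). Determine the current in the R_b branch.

I ≈ 0.163 mA

Equivalent of the parallel group: R_p = 2.338 kΩ.
V_A = 3.16 × 2.338/12.84 = 0.5755 V.
Branch current I = V_A/R_b = 0.5755/3.54 = 0.1626 mA.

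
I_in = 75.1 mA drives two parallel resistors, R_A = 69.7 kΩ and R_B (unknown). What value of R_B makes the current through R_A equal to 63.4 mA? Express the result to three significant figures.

The fraction through R_A equals R_B/(R_A+R_B).
63.4/75.1 = R_B/(R_A + R_B) → R_B = R_A · (0.8442)/(1 − 0.8442) = 69.7 × 5.419 = 377.7 kΩ.

R_B ≈ 378 kΩ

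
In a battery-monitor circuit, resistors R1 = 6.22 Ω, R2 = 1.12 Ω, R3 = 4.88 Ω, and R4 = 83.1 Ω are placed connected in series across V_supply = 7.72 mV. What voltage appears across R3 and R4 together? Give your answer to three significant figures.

V ≈ 7.13 mV

ΣR = 6.22 + 1.12 + 4.88 + 83.1 = 95.32 Ω.
R_{R3..R4} = 4.88 + 83.1 = 87.98 Ω.
Voltage divider: V = V_supply · (87.98 / 95.32) = 7.72 × 0.9230 = 7.126 mV.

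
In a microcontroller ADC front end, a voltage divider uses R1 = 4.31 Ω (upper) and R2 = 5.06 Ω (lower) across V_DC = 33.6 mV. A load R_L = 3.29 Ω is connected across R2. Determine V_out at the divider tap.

V_out ≈ 10.6 mV

R2 ‖ R_L = (5.06 × 3.29)/(5.06 + 3.29) = 1.994 Ω.
Then V_out = V_DC · R2'/(R1 + R2') = 33.6 × 1.994/6.304 = 10.63 mV.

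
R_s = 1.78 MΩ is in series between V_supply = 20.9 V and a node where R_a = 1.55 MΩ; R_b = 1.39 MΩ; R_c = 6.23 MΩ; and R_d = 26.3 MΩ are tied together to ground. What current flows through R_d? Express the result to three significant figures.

I ≈ 0.210 µA

Parallel bank: R_p = 1/(1/1.55 + 1/1.39 + 1/6.23 + 1/26.3) = 0.6397 MΩ.
V_A by voltage divider: V_A = 20.9 × 0.6397/(1.78 + 0.6397) = 5.526 V.
I(R_d) = V_A / R_d = 5.526/26.3 = 0.2101 µA.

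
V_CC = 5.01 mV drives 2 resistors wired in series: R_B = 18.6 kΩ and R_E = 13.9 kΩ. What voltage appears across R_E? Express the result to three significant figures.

V ≈ 2.14 mV

Total series resistance ΣR = 18.6 + 13.9 = 32.50 kΩ.
Voltage divider: V = V_CC · (13.90 / 32.50) = 5.01 × 0.4277 = 2.143 mV.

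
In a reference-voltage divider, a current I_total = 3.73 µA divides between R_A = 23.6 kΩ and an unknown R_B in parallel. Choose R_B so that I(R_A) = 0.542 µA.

R_B ≈ 4.01 kΩ

In a two-way split, I_A/I_total = R_B/(R_A + R_B).
0.542/3.73 = R_B/(R_A + R_B) → R_B = R_A · (0.1453)/(1 − 0.1453) = 23.6 × 0.1700 = 4.012 kΩ.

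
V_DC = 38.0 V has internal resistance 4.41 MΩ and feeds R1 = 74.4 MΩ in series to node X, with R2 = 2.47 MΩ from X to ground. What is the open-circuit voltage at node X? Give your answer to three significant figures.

V_th ≈ 1.15 V

R1' = 4.41 + 74.4 = 78.81 MΩ (source resistance + R1).
V_th is the unloaded tap voltage: V_DC · R2/(R1'+R2) = 38.0 × 0.03039 = 1.155 V.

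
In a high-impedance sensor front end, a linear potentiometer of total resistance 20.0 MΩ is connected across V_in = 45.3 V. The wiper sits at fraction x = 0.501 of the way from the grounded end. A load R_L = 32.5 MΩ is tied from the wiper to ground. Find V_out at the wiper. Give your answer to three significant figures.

Lower segment x·R_p = 10.02 MΩ; upper segment (1−x)·R_p = 9.980 MΩ.
(x·R_p) ‖ R_L = 7.659 MΩ.
Loaded-divider output: V_out = 45.3 × 0.4342 = 19.67 V.

V_out ≈ 19.7 V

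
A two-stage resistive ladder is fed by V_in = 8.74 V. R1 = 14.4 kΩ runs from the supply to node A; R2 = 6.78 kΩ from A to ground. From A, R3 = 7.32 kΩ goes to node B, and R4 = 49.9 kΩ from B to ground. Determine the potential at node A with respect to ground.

The second stage (R3 + R4 = 57.22 kΩ) loads node A in parallel with R2.
R2 ‖ (R3+R4) = 6.062 kΩ.
V_A = 8.74 × 6.062/(14.4 + 6.062) = 2.589 V.

V_A ≈ 2.59 V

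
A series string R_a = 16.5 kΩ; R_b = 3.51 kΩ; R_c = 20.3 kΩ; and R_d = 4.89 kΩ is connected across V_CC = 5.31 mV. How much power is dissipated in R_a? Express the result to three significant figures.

P ≈ 0.228 nW

ΣR = 45.20 kΩ → I = 5.31/45.20 = 0.1175 µA.
P = I²R = 0.01380 × 16.5 = 0.2277 nW.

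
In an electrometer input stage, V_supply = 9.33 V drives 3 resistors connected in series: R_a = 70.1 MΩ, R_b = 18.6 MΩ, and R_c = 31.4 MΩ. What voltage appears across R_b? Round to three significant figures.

Total series resistance ΣR = 70.1 + 18.6 + 31.4 = 120.1 MΩ.
V = V_supply · R/ΣR = 9.33 × 0.1549 = 1.445 V.

V ≈ 1.44 V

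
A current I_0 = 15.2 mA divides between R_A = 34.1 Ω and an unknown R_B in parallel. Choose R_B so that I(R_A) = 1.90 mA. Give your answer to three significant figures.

R_B ≈ 4.87 Ω

In a two-way split, I_A/I_0 = R_B/(R_A + R_B).
With f = 0.1250, R_B = R_A · f/(1−f) = 34.1 × 0.1429 = 4.871 Ω.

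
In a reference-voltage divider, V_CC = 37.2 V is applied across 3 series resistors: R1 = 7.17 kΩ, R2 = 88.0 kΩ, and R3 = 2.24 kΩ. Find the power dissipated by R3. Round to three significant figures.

ΣR = 97.41 kΩ → I = 37.2/97.41 = 0.3819 mA.
P(R3) = I²·R3 = (0.3819)² × 2.24 = 0.3267 mW.

P ≈ 0.327 mW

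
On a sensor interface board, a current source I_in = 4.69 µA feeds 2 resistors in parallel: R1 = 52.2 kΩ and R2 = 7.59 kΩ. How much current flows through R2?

With just two branches, the current splits inversely with resistance.
So I = 4.69 × 52.2/59.79 = 4.095 µA.

I ≈ 4.09 µA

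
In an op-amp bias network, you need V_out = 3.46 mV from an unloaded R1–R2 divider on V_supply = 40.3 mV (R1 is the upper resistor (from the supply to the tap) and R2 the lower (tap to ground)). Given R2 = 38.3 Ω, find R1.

The divider ratio is R2/(R1+R2) = 3.46/40.3 = 0.08586.
Rearranging, R1 = R2·(1−k)/k = 38.3 × 10.65 = 407.8 Ω.

R1 ≈ 408 Ω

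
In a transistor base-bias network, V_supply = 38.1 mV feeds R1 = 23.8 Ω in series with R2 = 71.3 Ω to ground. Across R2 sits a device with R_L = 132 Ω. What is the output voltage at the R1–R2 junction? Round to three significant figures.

V_out ≈ 25.2 mV

First combine the lower leg with the load: R2 ‖ R_L = 46.29 Ω.
Now apply the divider: V_out = 38.1 × 0.6605 = 25.16 mV.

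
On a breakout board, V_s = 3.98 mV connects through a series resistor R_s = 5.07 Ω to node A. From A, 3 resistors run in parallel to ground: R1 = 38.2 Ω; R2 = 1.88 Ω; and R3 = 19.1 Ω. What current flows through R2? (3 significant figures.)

Parallel bank: R_p = 1/(1/38.2 + 1/1.88 + 1/19.1) = 1.638 Ω.
V_A by voltage divider: V_A = 3.98 × 1.638/(5.07 + 1.638) = 0.9719 mV.
Branch current I = V_A/R2 = 0.9719/1.88 = 0.5170 mA.

I ≈ 0.517 mA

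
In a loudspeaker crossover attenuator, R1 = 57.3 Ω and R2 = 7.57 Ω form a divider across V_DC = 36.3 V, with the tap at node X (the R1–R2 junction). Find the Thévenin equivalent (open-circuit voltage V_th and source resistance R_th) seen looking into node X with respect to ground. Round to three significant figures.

V_th ≈ 4.24 V, R_th ≈ 6.69 Ω

V_th is the unloaded tap voltage: V_DC · R2/(R1+R2) = 36.3 × 0.1167 = 4.236 V.
Looking into X with the source shorted: R_th = R1·R2/(R1+R2) = 57.30 × 7.57/64.87 = 6.687 Ω.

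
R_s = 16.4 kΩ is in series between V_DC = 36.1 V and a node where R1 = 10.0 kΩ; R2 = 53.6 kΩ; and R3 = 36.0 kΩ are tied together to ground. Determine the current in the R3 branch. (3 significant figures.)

Equivalent of the parallel group: R_p = 6.829 kΩ.
Node voltage V_A = V_DC · R_p/(R_s + R_p) = 36.1 × 0.2940 = 10.61 V.
Branch current I = V_A/R3 = 10.61/36.0 = 0.2948 mA.

I ≈ 0.295 mA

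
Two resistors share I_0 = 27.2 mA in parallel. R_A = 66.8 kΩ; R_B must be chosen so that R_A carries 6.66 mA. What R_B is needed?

In a two-way split, I_A/I_0 = R_B/(R_A + R_B).
6.66/27.2 = R_B/(R_A + R_B) → R_B = R_A · (0.2449)/(1 − 0.2449) = 66.8 × 0.3242 = 21.66 kΩ.

R_B ≈ 21.7 kΩ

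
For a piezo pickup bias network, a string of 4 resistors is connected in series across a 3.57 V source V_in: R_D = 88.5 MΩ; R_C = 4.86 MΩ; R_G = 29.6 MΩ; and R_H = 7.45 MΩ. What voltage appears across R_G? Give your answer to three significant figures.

Series total: ΣR = 88.5 + 4.86 + 29.6 + 7.45 = 130.4 MΩ.
V = V_in · R/ΣR = 3.57 × 0.2270 = 0.8103 V.

V ≈ 0.810 V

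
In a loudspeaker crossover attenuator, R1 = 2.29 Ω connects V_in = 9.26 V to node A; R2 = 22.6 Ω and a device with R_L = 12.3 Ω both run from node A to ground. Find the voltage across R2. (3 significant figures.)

R2 ‖ R_L = (22.6 × 12.3)/(22.6 + 12.3) = 7.965 Ω.
Now apply the divider: V_out = 9.26 × 0.7767 = 7.192 V.
(Unloaded it would be 8.41 V; the load pulls it down.)

V_out ≈ 7.19 V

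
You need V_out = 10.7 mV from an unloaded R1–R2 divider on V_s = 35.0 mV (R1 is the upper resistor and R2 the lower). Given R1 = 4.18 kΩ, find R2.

The divider ratio is R2/(R1+R2) = 10.7/35.0 = 0.3057.
So R2 = R1 · V_out/(V_s − V_out) = 4.18 × 10.7/(35.0 − 10.7) = 4.18 × 0.4403 = 1.841 kΩ.

R2 ≈ 1.84 kΩ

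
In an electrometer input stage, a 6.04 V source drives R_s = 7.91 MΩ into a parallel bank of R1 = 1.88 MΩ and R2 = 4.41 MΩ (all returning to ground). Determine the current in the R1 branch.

Equivalent of the parallel group: R_p = 1.318 MΩ.
V_A = 6.04 × 1.318/9.228 = 0.8627 V.
I(R1) = V_A / R1 = 0.8627/1.88 = 0.4589 µA.

I ≈ 0.459 µA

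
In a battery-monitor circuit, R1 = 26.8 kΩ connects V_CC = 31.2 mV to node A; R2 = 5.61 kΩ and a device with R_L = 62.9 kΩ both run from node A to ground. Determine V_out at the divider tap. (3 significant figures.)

R2 ‖ R_L = (5.61 × 62.9)/(5.61 + 62.9) = 5.151 kΩ.
Voltage divider with the loaded lower leg: V_out = 31.2 × 5.151/(26.8 + 5.151) = 31.2 × 0.1612 = 5.030 mV.

V_out ≈ 5.03 mV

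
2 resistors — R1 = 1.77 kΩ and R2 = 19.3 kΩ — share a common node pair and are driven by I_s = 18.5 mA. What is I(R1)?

For two parallel branches, I_k = I_s · (other R)/(sum of R).
So I = 18.5 × 19.3/21.07 = 16.95 mA.

I ≈ 16.9 mA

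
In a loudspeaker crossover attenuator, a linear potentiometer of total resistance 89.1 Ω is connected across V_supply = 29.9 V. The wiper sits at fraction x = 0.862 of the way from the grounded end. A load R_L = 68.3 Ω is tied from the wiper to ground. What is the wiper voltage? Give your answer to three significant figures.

V_out ≈ 22.3 V

The pot divides into 12.30 Ω above the wiper and 76.80 Ω below.
(x·R_p) ‖ R_L = 36.15 Ω.
Then V_out = V_supply · 36.15/(12.30 + 36.15) = 22.31 V.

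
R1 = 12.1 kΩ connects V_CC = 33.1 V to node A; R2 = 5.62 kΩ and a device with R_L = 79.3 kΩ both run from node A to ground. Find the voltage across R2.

V_out ≈ 10.0 V

First combine the lower leg with the load: R2 ‖ R_L = 5.248 kΩ.
Then V_out = V_CC · R2'/(R1 + R2') = 33.1 × 5.248/17.35 = 10.01 V.
(Unloaded it would be 10.5 V; the load pulls it down.)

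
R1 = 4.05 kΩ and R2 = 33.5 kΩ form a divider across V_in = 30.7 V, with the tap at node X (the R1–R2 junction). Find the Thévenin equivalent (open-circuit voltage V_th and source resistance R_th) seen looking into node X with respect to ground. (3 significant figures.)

With X open, the divider is unloaded: V_th = 30.7 × 33.5/37.55 = 27.39 V.
Looking into X with the source shorted: R_th = R1·R2/(R1+R2) = 4.050 × 33.5/37.55 = 3.613 kΩ.

V_th ≈ 27.4 V, R_th ≈ 3.61 kΩ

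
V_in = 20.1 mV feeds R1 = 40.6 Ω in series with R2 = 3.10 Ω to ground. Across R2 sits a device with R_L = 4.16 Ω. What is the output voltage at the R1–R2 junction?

V_out ≈ 0.843 mV

R2 ‖ R_L = (3.10 × 4.16)/(3.10 + 4.16) = 1.776 Ω.
Voltage divider with the loaded lower leg: V_out = 20.1 × 1.776/(40.6 + 1.776) = 20.1 × 0.04192 = 0.8425 mV.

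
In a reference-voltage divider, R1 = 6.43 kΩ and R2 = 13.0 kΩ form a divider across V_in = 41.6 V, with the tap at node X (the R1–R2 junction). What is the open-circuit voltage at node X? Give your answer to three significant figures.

V_th is the unloaded tap voltage: V_in · R2/(R1+R2) = 41.6 × 0.6691 = 27.83 V.

V_th ≈ 27.8 V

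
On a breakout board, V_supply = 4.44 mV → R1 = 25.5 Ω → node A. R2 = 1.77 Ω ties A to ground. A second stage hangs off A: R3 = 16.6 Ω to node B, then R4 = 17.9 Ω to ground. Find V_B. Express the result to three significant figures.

Looking into the second stage from A: R3 + R4 = 34.50 Ω appears in parallel with R2.
R2 ‖ (R3+R4) = 1.684 Ω.
First divider: V_A = V_supply · 1.684/(25.5 + 1.684) = 0.2750 mV.
Then the unloaded second divider: V_B = V_A × R4/(R3+R4) = 0.2750 × 0.5188 = 0.1427 mV.

V_B ≈ 0.143 mV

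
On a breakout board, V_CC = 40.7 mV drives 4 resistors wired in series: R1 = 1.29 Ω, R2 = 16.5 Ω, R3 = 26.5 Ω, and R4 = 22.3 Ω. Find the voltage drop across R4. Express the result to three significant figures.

V ≈ 13.6 mV

Series total: ΣR = 1.29 + 16.5 + 26.5 + 22.3 = 66.59 Ω.
Voltage divider: V = V_CC · (22.30 / 66.59) = 40.7 × 0.3349 = 13.63 mV.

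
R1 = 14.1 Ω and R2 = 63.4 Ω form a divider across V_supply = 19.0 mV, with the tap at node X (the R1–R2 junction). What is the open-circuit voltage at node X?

V_th ≈ 15.5 mV

With X open, the divider is unloaded: V_th = 19.0 × 63.4/77.50 = 15.54 mV.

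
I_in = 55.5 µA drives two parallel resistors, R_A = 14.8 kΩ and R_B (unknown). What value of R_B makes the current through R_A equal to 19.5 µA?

R_B ≈ 8.02 kΩ

The fraction through R_A equals R_B/(R_A+R_B).
19.5/55.5 = R_B/(R_A + R_B) → R_B = R_A · (0.3514)/(1 − 0.3514) = 14.8 × 0.5417 = 8.017 kΩ.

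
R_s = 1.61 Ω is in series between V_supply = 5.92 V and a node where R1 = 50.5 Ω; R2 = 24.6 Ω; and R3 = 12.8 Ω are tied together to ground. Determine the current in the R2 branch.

Equivalent of the parallel group: R_p = 7.216 Ω.
Node voltage V_A = V_supply · R_p/(R_s + R_p) = 5.92 × 0.8176 = 4.840 V.
Branch current I = V_A/R2 = 4.840/24.6 = 0.1968 A.

I ≈ 0.197 A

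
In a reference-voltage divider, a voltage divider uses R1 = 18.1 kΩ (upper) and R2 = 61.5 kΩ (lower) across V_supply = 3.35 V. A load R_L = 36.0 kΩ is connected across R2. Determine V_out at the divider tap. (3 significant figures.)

The load sits in parallel with R2, giving an effective lower resistance R2' = R2·R_L/(R2+R_L) = 22.71 kΩ.
Now apply the divider: V_out = 3.35 × 0.5565 = 1.864 V.

V_out ≈ 1.86 V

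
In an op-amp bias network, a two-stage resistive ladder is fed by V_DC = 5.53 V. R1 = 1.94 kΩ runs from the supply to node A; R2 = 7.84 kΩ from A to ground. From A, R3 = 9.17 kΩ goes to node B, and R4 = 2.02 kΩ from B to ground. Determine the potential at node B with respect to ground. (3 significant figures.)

The second stage (R3 + R4 = 11.19 kΩ) loads node A in parallel with R2.
R2 ‖ (R3+R4) = 4.610 kΩ.
First divider: V_A = V_DC · 4.610/(1.94 + 4.610) = 3.892 V.
V_B = V_A × 0.1805 = 0.7026 V.

V_B ≈ 0.703 V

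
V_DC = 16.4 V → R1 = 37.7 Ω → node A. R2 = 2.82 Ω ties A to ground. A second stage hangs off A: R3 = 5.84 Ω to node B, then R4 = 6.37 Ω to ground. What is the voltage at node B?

V_B ≈ 0.490 V

Node A sees R2 in parallel with the series input of stage 2, R3 + R4 = 12.21 Ω.
R2 ‖ (R3+R4) = 2.291 Ω.
V_A = 16.4 × 2.291/(37.7 + 2.291) = 0.9395 V.
Then the unloaded second divider: V_B = V_A × R4/(R3+R4) = 0.9395 × 0.5217 = 0.4901 V.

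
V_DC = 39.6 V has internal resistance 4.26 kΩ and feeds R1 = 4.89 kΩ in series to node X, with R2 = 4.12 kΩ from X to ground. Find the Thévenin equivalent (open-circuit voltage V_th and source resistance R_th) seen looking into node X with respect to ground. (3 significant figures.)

V_th ≈ 12.3 V, R_th ≈ 2.84 kΩ

R1' = 4.26 + 4.89 = 9.150 kΩ (source resistance + R1).
V_th is the unloaded tap voltage: V_DC · R2/(R1'+R2) = 39.6 × 0.3105 = 12.29 V.
Looking into X with the source shorted: R_th = R1'·R2/(R1'+R2) = 9.150 × 4.12/13.27 = 2.841 kΩ.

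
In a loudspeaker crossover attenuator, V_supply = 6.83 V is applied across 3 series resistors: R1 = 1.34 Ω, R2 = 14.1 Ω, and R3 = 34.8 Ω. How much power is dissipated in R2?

ΣR = 50.24 Ω → I = 6.83/50.24 = 0.1359 A.
V(R2) = I·R = 1.917 V; P = V·I = 1.917 × 0.1359 = 0.2606 W.

P ≈ 0.261 W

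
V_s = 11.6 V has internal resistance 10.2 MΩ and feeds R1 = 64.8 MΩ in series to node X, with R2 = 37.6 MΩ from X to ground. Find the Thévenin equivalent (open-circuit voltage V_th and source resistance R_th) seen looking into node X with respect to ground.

V_th ≈ 3.87 V, R_th ≈ 25.0 MΩ

R1' = 10.2 + 64.8 = 75.00 MΩ (source resistance + R1).
V_th is the unloaded tap voltage: V_s · R2/(R1'+R2) = 11.6 × 0.3339 = 3.874 V.
Zeroing V_s shorts the top of R1' to ground, so R_th = R1' ‖ R2 = 25.04 MΩ.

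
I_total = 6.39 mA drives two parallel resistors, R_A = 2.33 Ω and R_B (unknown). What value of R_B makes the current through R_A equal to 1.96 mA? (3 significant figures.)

R_B ≈ 1.03 Ω

The fraction through R_A equals R_B/(R_A+R_B).
1.96/6.39 = R_B/(R_A + R_B) → R_B = R_A · (0.3067)/(1 − 0.3067) = 2.33 × 0.4424 = 1.031 Ω.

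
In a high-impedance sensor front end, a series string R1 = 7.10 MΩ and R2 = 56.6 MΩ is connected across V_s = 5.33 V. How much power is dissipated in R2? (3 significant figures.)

P ≈ 0.396 µW

ΣR = 63.70 MΩ → I = 5.33/63.70 = 0.08367 µA.
V(R2) = I·R = 4.736 V; P = V·I = 4.736 × 0.08367 = 0.3963 µW.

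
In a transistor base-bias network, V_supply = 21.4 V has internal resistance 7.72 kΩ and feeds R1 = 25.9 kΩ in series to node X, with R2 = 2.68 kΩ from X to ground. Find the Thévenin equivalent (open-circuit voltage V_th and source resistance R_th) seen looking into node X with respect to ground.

R1' = 7.72 + 25.9 = 33.62 kΩ (source resistance + R1).
V_th is the unloaded tap voltage: V_supply · R2/(R1'+R2) = 21.4 × 0.07383 = 1.580 V.
Zeroing V_supply shorts the top of R1' to ground, so R_th = R1' ‖ R2 = 2.482 kΩ.

V_th ≈ 1.58 V, R_th ≈ 2.48 kΩ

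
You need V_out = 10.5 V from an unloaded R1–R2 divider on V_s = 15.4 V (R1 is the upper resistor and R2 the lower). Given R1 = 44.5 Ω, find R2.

R2 ≈ 95.4 Ω

V_out/V_s = R2/(R1+R2) = 0.6818.
So R2 = R1 · V_out/(V_s − V_out) = 44.5 × 10.5/(15.4 − 10.5) = 44.5 × 2.143 = 95.36 Ω.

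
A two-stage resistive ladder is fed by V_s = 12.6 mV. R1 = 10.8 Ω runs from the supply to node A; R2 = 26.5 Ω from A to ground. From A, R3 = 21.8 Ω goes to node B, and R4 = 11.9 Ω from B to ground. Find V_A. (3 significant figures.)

V_A ≈ 7.29 mV

Looking into the second stage from A: R3 + R4 = 33.70 Ω appears in parallel with R2.
Effective lower resistance at A: R2 ‖ 33.70 = 14.83 Ω.
First divider: V_A = V_s · 14.83/(10.8 + 14.83) = 7.292 mV.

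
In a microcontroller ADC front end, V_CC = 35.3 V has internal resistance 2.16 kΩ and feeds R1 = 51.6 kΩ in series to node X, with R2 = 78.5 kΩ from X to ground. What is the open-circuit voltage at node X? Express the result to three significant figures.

R1' = 2.16 + 51.6 = 53.76 kΩ (source resistance + R1).
Open-circuit (no load on X): V_th = V_CC · R2/(R1' + R2) = 35.3 × 78.5/(53.76 + 78.5) = 20.95 V.

V_th ≈ 21.0 V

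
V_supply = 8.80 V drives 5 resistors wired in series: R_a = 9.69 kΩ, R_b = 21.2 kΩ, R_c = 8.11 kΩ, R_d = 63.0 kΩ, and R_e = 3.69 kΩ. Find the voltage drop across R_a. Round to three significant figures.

V ≈ 0.807 V

ΣR = 9.69 + 21.2 + 8.11 + 63.0 + 3.69 = 105.7 kΩ.
Voltage divider: V = V_supply · (9.690 / 105.7) = 8.80 × 0.09168 = 0.8068 V.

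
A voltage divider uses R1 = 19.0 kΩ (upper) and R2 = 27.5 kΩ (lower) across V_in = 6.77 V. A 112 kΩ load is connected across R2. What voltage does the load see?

V_out ≈ 3.64 V

R2 ‖ R_L = (27.5 × 112)/(27.5 + 112) = 22.08 kΩ.
Then V_out = V_in · R2'/(R1 + R2') = 6.77 × 22.08/41.08 = 3.639 V.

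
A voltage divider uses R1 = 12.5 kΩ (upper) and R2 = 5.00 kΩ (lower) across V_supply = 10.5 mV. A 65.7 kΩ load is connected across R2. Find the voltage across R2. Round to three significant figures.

V_out ≈ 2.85 mV

First combine the lower leg with the load: R2 ‖ R_L = 4.646 kΩ.
Now apply the divider: V_out = 10.5 × 0.2710 = 2.845 mV.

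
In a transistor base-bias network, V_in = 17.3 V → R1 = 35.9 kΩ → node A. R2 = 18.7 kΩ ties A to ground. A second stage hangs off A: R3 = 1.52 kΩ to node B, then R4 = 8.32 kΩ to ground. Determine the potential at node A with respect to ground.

Node A sees R2 in parallel with the series input of stage 2, R3 + R4 = 9.840 kΩ.
Effective lower resistance at A: R2 ‖ 9.840 = 6.447 kΩ.
First divider: V_A = V_in · 6.447/(35.9 + 6.447) = 2.634 V.

V_A ≈ 2.63 V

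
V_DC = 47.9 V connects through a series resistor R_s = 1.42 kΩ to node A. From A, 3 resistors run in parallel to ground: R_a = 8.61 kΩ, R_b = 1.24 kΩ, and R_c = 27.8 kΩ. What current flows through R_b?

I ≈ 16.4 mA

Parallel bank: R_p = 1/(1/8.61 + 1/1.24 + 1/27.8) = 1.043 kΩ.
V_A by voltage divider: V_A = 47.9 × 1.043/(1.42 + 1.043) = 20.29 V.
I(R_b) = V_A / R_b = 20.29/1.24 = 16.36 mA.
(Equivalently: I_total = 19.45 mA, then current-divider fraction G_k/ΣG = 0.8413.)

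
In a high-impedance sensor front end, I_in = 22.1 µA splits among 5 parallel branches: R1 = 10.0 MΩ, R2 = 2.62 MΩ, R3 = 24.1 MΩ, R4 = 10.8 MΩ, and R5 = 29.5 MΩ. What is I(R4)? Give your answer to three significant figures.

Conductances: ΣG = 1/10.0 + 1/2.62 + 1/24.1 + 1/10.8 + 1/29.5 = 0.6497 (1/MΩ).
Current divider: I(R4) = I_in · G_k/ΣG = 22.1 × (0.09259/0.6497) = 22.1 × 0.1425 = 3.150 µA.

I ≈ 3.15 µA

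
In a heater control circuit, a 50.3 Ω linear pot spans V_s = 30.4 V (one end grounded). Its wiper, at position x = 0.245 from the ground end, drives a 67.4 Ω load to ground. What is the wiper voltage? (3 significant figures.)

The pot divides into 37.98 Ω above the wiper and 12.32 Ω below.
Lower segment in parallel with the load: 12.32 ‖ 67.4 = 10.42 Ω.
Loaded-divider output: V_out = 30.4 × 0.2153 = 6.545 V.
(Unloaded: V_out = x·V_s = 7.45 V.)

V_out ≈ 6.54 V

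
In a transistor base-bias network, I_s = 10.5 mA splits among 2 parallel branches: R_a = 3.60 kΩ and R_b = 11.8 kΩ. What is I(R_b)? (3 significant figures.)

For two parallel branches, I_k = I_s · (other R)/(sum of R).
I(R_b) = 10.5 × 3.60/(3.60 + 11.8) = 10.5 × 0.2338 = 2.455 mA.

I ≈ 2.45 mA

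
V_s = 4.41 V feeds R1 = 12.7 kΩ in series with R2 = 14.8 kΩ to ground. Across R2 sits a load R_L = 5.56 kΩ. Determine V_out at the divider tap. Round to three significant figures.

V_out ≈ 1.06 V

The load sits in parallel with R2, giving an effective lower resistance R2' = R2·R_L/(R2+R_L) = 4.042 kΩ.
Voltage divider with the loaded lower leg: V_out = 4.41 × 4.042/(12.7 + 4.042) = 4.41 × 0.2414 = 1.065 V.
(Unloaded it would be 2.37 V; the load pulls it down.)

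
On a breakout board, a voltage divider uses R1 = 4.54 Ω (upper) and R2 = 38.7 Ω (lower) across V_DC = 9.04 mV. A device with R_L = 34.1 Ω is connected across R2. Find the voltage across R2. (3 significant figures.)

First combine the lower leg with the load: R2 ‖ R_L = 18.13 Ω.
Voltage divider with the loaded lower leg: V_out = 9.04 × 18.13/(4.54 + 18.13) = 9.04 × 0.7997 = 7.229 mV.
(Unloaded it would be 8.09 mV; the load pulls it down.)

V_out ≈ 7.23 mV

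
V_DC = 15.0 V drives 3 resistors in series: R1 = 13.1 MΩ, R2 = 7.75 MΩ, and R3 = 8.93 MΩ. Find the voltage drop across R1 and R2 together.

Total series resistance ΣR = 13.1 + 7.75 + 8.93 = 29.78 MΩ.
R_{R1..R2} = 13.1 + 7.75 = 20.85 MΩ.
V = V_DC · R/ΣR = 15.0 × 0.7001 = 10.50 V.

V ≈ 10.5 V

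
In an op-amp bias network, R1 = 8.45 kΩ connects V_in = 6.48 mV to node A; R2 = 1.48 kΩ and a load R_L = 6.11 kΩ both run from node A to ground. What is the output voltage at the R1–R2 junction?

First combine the lower leg with the load: R2 ‖ R_L = 1.191 kΩ.
Voltage divider with the loaded lower leg: V_out = 6.48 × 1.191/(8.45 + 1.191) = 6.48 × 0.1236 = 0.8007 mV.

V_out ≈ 0.801 mV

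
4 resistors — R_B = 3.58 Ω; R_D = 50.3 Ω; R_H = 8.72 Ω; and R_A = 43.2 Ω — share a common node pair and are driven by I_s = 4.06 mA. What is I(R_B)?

I ≈ 2.59 mA

ΣG = 1/3.58 + 1/50.3 + 1/8.72 + 1/43.2 = 0.4370.
R_B takes the fraction G_k/ΣG = 0.2793/0.4370 = 0.6391, so I = 4.06 × 0.6391 = 2.595 mA.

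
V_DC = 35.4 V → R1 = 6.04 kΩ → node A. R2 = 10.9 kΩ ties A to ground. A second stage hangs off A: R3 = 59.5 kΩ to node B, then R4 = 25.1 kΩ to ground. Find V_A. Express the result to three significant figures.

V_A ≈ 21.8 V

The second stage (R3 + R4 = 84.60 kΩ) loads node A in parallel with R2.
R2 ‖ (R3+R4) = 9.656 kΩ.
So V_A = 35.4 × 0.6152 = 21.78 V.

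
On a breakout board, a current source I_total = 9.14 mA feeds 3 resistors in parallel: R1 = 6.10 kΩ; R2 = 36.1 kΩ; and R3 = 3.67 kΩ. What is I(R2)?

ΣG = 1/6.10 + 1/36.1 + 1/3.67 = 0.4641.
Current divider: I(R2) = I_total · G_k/ΣG = 9.14 × (0.02770/0.4641) = 9.14 × 0.05969 = 0.5455 mA.

I ≈ 0.546 mA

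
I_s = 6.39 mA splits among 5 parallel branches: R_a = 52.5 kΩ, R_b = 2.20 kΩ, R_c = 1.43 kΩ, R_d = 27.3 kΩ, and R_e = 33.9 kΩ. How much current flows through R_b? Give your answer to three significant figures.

Total conductance ΣG = 1/52.5 + 1/2.20 + 1/1.43 + 1/27.3 + 1/33.9 = 1.239 (units of 1/kΩ).
By the current-divider rule, I = I_s · G_k/ΣG = 6.39 × 0.3669 = 2.344 mA.

I ≈ 2.34 mA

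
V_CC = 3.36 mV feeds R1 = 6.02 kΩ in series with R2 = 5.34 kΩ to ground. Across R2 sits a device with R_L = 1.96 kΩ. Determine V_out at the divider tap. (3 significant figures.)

The load sits in parallel with R2, giving an effective lower resistance R2' = R2·R_L/(R2+R_L) = 1.434 kΩ.
Now apply the divider: V_out = 3.36 × 0.1924 = 0.6463 mV.
(Unloaded it would be 1.58 mV; the load pulls it down.)

V_out ≈ 0.646 mV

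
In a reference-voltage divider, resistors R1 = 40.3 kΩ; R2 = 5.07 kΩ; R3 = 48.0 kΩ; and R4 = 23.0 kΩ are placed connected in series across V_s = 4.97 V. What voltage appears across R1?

V ≈ 1.72 V

Series total: ΣR = 40.3 + 5.07 + 48.0 + 23.0 = 116.4 kΩ.
By the voltage-divider rule, V = 4.97 × 40.30/116.4 = 1.721 V.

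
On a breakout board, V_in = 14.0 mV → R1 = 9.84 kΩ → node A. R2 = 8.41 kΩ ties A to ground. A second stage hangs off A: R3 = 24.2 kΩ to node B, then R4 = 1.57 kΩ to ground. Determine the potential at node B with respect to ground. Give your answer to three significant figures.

The second stage (R3 + R4 = 25.77 kΩ) loads node A in parallel with R2.
Effective lower resistance at A: R2 ‖ 25.77 = 6.341 kΩ.
V_A = 14.0 × 6.341/(9.84 + 6.341) = 5.486 mV.
Then the unloaded second divider: V_B = V_A × R4/(R3+R4) = 5.486 × 0.06092 = 0.3342 mV.

V_B ≈ 0.334 mV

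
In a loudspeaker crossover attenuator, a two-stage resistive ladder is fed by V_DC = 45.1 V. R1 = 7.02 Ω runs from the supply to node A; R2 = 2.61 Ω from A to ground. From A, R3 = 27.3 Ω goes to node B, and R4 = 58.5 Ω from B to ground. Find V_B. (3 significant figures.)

V_B ≈ 8.15 V

Looking into the second stage from A: R3 + R4 = 85.80 Ω appears in parallel with R2.
Effective lower resistance at A: R2 ‖ 85.80 = 2.533 Ω.
So V_A = 45.1 × 0.2651 = 11.96 V.
V_B = V_A × 0.6818 = 8.153 V.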